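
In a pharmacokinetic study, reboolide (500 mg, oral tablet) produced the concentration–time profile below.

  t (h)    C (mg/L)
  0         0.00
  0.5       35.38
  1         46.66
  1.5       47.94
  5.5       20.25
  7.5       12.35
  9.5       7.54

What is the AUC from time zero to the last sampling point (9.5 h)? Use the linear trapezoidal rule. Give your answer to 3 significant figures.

Trapezoidal AUC_0→9.5:
  [0→0.5]: (0.00+35.38)/2 × 0.5 = 8.845
  [0.5→1]: (35.38+46.66)/2 × 0.5 = 20.51
  [1→1.5]: (46.66+47.94)/2 × 0.5 = 23.65
  [1.5→5.5]: (47.94+20.25)/2 × 4 = 136.38
  [5.5→7.5]: (20.25+12.35)/2 × 2 = 32.6
  [7.5→9.5]: (12.35+7.54)/2 × 2 = 19.89
  Sum = 241.875 mg/L·h

AUC = 242 mg/L·h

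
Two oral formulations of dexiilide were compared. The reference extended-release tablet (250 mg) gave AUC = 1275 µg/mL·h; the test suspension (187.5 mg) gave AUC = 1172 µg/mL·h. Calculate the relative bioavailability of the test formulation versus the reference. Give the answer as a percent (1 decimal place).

F_rel = (AUC_test/D_test) / (AUC_ref/D_ref)
      = (1172/187.5) / (1275/250)
      = 6.25067 / 5.1 = 1.2256 = 122.56%

F_rel = 122.6%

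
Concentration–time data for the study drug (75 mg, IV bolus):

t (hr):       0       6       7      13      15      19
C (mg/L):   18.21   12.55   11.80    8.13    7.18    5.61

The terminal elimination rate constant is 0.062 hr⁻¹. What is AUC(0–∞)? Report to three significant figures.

AUC = 296 mg/L·hr

Trapezoidal AUC_0→19:
  [0→6]: (18.21+12.55)/2 × 6 = 92.28
  [6→7]: (12.55+11.80)/2 × 1 = 12.175
  [7→13]: (11.80+8.13)/2 × 6 = 59.79
  [13→15]: (8.13+7.18)/2 × 2 = 15.31
  [15→19]: (7.18+5.61)/2 × 4 = 25.58
  Sum = 205.135 mg/L·hr
Extrapolated tail: C_last / k_e = 5.61 / 0.062 = 90.484
AUC_0→∞ = 205.135 + 90.484 = 295.619 mg/L·hr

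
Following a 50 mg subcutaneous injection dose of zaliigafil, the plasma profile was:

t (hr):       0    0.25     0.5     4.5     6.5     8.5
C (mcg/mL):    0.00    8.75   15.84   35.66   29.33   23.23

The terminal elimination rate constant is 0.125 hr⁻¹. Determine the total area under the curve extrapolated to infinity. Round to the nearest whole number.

Trapezoidal AUC_0→8.5:
  [0→0.25]: (0.00+8.75)/2 × 0.25 = 1.09375
  [0.25→0.5]: (8.75+15.84)/2 × 0.25 = 3.07375
  [0.5→4.5]: (15.84+35.66)/2 × 4 = 103.0
  [4.5→6.5]: (35.66+29.33)/2 × 2 = 64.99
  [6.5→8.5]: (29.33+23.23)/2 × 2 = 52.56
  Sum = 224.7175 mcg/mL·hr
Extrapolated tail: C_last / k_e = 23.23 / 0.125 = 185.840
AUC_0→∞ = 224.7175 + 185.840 = 410.5575 mcg/mL·hr

AUC = 411 mcg/mL·hr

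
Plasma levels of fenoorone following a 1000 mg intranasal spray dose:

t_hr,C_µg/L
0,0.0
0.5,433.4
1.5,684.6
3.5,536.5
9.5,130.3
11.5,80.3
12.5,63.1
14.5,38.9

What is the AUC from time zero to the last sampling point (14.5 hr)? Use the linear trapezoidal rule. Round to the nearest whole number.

AUC = 4273 µg/L·hr

Trapezoidal AUC_0→14.5:
  [0→0.5]: (0.0+433.4)/2 × 0.5 = 108.35
  [0.5→1.5]: (433.4+684.6)/2 × 1 = 559.0
  [1.5→3.5]: (684.6+536.5)/2 × 2 = 1221.1
  [3.5→9.5]: (536.5+130.3)/2 × 6 = 2000.4
  [9.5→11.5]: (130.3+80.3)/2 × 2 = 210.6
  [11.5→12.5]: (80.3+63.1)/2 × 1 = 71.7
  [12.5→14.5]: (63.1+38.9)/2 × 2 = 102.0
  Sum = 4273.15 µg/L·hr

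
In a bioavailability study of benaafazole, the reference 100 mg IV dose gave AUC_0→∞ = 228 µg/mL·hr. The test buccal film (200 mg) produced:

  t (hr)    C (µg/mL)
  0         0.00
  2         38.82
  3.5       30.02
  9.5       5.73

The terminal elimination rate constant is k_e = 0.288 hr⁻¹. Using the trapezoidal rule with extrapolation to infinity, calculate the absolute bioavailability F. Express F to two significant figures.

F = 0.48

Trapezoidal AUC_0→9.5 (buccal film):
  [0→2]: (0.00+38.82)/2 × 2 = 38.82
  [2→3.5]: (38.82+30.02)/2 × 1.5 = 51.63
  [3.5→9.5]: (30.02+5.73)/2 × 6 = 107.25
  Sum = 197.7 µg/mL·hr
Tail: C_last/k_e = 5.73/0.288 = 19.896
AUC_0→∞ (buccal film) = 197.7 + 19.896 = 217.596 µg/mL·hr
F = (AUC_ev/D_ev)/(AUC_iv/D_iv) = (217.596/200)/(228/100) = 1.08798/2.28 = 0.4772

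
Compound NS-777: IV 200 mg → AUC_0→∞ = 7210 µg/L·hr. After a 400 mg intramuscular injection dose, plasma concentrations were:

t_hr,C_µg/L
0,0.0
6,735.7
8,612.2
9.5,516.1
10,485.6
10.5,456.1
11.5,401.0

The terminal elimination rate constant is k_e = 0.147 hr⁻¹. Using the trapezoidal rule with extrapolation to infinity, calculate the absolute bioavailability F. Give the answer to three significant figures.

Trapezoidal AUC_0→11.5 (intramuscular injection):
  [0→6]: (0.0+735.7)/2 × 6 = 2207.1
  [6→8]: (735.7+612.2)/2 × 2 = 1347.9
  [8→9.5]: (612.2+516.1)/2 × 1.5 = 846.225
  [9.5→10]: (516.1+485.6)/2 × 0.5 = 250.425
  [10→10.5]: (485.6+456.1)/2 × 0.5 = 235.425
  [10.5→11.5]: (456.1+401.0)/2 × 1 = 428.55
  Sum = 5315.625 µg/L·hr
Tail: C_last/k_e = 401.0/0.147 = 2727.891
AUC_0→∞ (intramuscular injection) = 5315.625 + 2727.891 = 8043.516 µg/L·hr
F = (AUC_ev/D_ev)/(AUC_iv/D_iv) = (8043.516/400)/(7210/200) = 20.10879/36.05 = 0.5578

F = 0.558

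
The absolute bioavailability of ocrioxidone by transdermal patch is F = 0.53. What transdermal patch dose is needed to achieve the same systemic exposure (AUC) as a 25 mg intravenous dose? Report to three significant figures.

For equal systemic exposure: F × D_ev = D_iv
D_ev = D_iv / F = 25 / 0.53 = 47.1698 mg

D_transdermal = 47.2 mg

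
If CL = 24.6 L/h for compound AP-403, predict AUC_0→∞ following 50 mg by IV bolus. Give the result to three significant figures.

AUC = 2.03 mg/L·h

AUC_0→∞ = Dose_iv / CL
        = 50 / 24.6 = 2.03252 mg/L·h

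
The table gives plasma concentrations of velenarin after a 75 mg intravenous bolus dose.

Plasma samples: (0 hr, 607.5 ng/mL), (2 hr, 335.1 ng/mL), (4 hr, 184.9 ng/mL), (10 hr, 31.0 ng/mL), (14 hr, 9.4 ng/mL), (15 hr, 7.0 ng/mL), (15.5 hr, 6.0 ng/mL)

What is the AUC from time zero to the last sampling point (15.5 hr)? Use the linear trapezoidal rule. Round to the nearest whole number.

Trapezoidal AUC_0→15.5:
  [0→2]: (607.5+335.1)/2 × 2 = 942.6
  [2→4]: (335.1+184.9)/2 × 2 = 520.0
  [4→10]: (184.9+31.0)/2 × 6 = 647.7
  [10→14]: (31.0+9.4)/2 × 4 = 80.8
  [14→15]: (9.4+7.0)/2 × 1 = 8.2
  [15→15.5]: (7.0+6.0)/2 × 0.5 = 3.25
  Sum = 2202.55 ng/mL·hr

AUC = 2203 ng/mL·hr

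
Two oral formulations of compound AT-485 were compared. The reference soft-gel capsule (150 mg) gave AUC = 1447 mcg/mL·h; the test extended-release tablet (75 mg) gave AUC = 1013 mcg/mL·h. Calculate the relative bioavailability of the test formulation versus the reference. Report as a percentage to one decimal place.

F_rel = 140.0%

F_rel = (AUC_test/D_test) / (AUC_ref/D_ref)
      = (1013/75) / (1447/150)
      = 13.5067 / 9.64667 = 1.4001 = 140.01%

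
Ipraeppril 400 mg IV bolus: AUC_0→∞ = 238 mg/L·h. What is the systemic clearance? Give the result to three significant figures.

CL = 1.68 L/h

CL = Dose_iv / AUC_0→∞
   = 400 / 238 = 1.68067 L/h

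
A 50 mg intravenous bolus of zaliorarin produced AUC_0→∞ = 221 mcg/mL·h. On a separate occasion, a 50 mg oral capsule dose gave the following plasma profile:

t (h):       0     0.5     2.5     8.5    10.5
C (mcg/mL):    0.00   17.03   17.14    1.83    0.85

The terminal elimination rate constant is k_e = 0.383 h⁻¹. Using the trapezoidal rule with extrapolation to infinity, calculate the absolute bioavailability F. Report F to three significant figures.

Trapezoidal AUC_0→10.5 (oral capsule):
  [0→0.5]: (0.00+17.03)/2 × 0.5 = 4.2575
  [0.5→2.5]: (17.03+17.14)/2 × 2 = 34.17
  [2.5→8.5]: (17.14+1.83)/2 × 6 = 56.91
  [8.5→10.5]: (1.83+0.85)/2 × 2 = 2.68
  Sum = 98.0175 mcg/mL·h
Tail: C_last/k_e = 0.85/0.383 = 2.219
AUC_0→∞ (oral capsule) = 98.0175 + 2.219 = 100.2365 mcg/mL·h
F = (AUC_ev/D_ev)/(AUC_iv/D_iv) = (100.2365/50)/(221/50) = 2.00473/4.42 = 0.4536

F = 0.454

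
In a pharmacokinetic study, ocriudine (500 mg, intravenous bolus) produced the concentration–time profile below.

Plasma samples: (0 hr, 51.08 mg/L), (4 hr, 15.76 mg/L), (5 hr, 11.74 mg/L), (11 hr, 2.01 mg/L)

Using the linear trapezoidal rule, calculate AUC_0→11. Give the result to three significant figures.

Trapezoidal AUC_0→11:
  [0→4]: (51.08+15.76)/2 × 4 = 133.68
  [4→5]: (15.76+11.74)/2 × 1 = 13.75
  [5→11]: (11.74+2.01)/2 × 6 = 41.25
  Sum = 188.68 mg/L·hr

AUC = 189 mg/L·hr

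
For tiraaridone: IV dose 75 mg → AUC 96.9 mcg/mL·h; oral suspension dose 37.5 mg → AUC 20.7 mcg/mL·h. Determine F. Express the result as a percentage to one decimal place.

F = (AUC_ev / D_ev) / (AUC_iv / D_iv)
  = (20.7/37.5) / (96.9/75)
  = 0.552 / 1.292 = 0.4272
  = 42.72%

F = 42.7%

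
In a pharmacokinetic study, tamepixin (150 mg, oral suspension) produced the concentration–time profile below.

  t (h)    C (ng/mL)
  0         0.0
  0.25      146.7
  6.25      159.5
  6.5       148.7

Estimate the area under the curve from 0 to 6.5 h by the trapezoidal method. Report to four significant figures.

AUC = 975.5 ng/mL·h

Trapezoidal AUC_0→6.5:
  [0→0.25]: (0.0+146.7)/2 × 0.25 = 18.3375
  [0.25→6.25]: (146.7+159.5)/2 × 6 = 918.6
  [6.25→6.5]: (159.5+148.7)/2 × 0.25 = 38.525
  Sum = 975.4625 ng/mL·h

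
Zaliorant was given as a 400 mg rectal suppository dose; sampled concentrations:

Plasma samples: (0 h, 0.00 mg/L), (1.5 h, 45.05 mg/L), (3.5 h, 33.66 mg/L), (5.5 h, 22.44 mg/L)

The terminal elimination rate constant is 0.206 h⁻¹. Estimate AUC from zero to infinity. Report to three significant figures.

AUC = 278 mg/L·h

Trapezoidal AUC_0→5.5:
  [0→1.5]: (0.00+45.05)/2 × 1.5 = 33.7875
  [1.5→3.5]: (45.05+33.66)/2 × 2 = 78.71
  [3.5→5.5]: (33.66+22.44)/2 × 2 = 56.1
  Sum = 168.5975 mg/L·h
Extrapolated tail: C_last / k_e = 22.44 / 0.206 = 108.932
AUC_0→∞ = 168.5975 + 108.932 = 277.5295 mg/L·h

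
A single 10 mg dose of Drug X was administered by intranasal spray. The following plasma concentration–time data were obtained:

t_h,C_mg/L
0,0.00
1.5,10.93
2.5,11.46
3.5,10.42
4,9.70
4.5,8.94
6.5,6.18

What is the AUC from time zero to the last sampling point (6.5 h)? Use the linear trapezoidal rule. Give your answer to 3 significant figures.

Trapezoidal AUC_0→6.5:
  [0→1.5]: (0.00+10.93)/2 × 1.5 = 8.1975
  [1.5→2.5]: (10.93+11.46)/2 × 1 = 11.195
  [2.5→3.5]: (11.46+10.42)/2 × 1 = 10.94
  [3.5→4]: (10.42+9.70)/2 × 0.5 = 5.03
  [4→4.5]: (9.70+8.94)/2 × 0.5 = 4.66
  [4.5→6.5]: (8.94+6.18)/2 × 2 = 15.12
  Sum = 55.1425 mg/L·h

AUC = 55.1 mg/L·h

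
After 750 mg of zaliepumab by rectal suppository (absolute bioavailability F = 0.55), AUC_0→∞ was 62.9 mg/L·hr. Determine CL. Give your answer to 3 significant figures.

CL = F × Dose / AUC_0→∞
   = 0.55 × 750 / 62.9 = 6.55803 L/hr

CL = 6.56 L/hr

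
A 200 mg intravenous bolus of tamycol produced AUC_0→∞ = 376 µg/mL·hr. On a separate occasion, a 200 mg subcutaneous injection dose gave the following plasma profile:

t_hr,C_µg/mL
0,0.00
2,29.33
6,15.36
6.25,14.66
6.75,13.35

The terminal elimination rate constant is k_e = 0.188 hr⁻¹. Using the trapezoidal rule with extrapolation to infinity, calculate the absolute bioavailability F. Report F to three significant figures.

Trapezoidal AUC_0→6.75 (subcutaneous injection):
  [0→2]: (0.00+29.33)/2 × 2 = 29.33
  [2→6]: (29.33+15.36)/2 × 4 = 89.38
  [6→6.25]: (15.36+14.66)/2 × 0.25 = 3.7525
  [6.25→6.75]: (14.66+13.35)/2 × 0.5 = 7.0025
  Sum = 129.465 µg/mL·hr
Tail: C_last/k_e = 13.35/0.188 = 71.011
AUC_0→∞ (subcutaneous injection) = 129.465 + 71.011 = 200.476 µg/mL·hr
F = (AUC_ev/D_ev)/(AUC_iv/D_iv) = (200.476/200)/(376/200) = 1.00238/1.88 = 0.5332

F = 0.533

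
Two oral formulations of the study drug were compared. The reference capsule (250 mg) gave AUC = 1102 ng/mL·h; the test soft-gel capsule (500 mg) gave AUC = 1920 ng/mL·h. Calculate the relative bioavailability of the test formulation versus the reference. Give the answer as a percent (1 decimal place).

F_rel = 87.1%

F_rel = (AUC_test/D_test) / (AUC_ref/D_ref)
      = (1920/500) / (1102/250)
      = 3.84 / 4.408 = 0.8711 = 87.11%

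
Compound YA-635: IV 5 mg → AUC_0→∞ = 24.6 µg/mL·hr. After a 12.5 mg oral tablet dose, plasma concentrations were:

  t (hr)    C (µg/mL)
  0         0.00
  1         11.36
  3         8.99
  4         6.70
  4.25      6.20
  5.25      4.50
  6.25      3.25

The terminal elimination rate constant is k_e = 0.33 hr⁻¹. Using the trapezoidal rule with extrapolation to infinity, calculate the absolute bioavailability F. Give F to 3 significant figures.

Trapezoidal AUC_0→6.25 (oral tablet):
  [0→1]: (0.00+11.36)/2 × 1 = 5.68
  [1→3]: (11.36+8.99)/2 × 2 = 20.35
  [3→4]: (8.99+6.70)/2 × 1 = 7.845
  [4→4.25]: (6.70+6.20)/2 × 0.25 = 1.6125
  [4.25→5.25]: (6.20+4.50)/2 × 1 = 5.35
  [5.25→6.25]: (4.50+3.25)/2 × 1 = 3.875
  Sum = 44.7125 µg/mL·hr
Tail: C_last/k_e = 3.25/0.33 = 9.848
AUC_0→∞ (oral tablet) = 44.7125 + 9.848 = 54.5605 µg/mL·hr
F = (AUC_ev/D_ev)/(AUC_iv/D_iv) = (54.5605/12.5)/(24.6/5) = 4.36484/4.92 = 0.8872

F = 0.887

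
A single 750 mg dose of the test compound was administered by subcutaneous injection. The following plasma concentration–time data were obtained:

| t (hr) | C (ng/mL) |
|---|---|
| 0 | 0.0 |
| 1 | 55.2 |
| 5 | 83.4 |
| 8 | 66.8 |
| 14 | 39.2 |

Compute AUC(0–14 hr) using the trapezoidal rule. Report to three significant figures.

Trapezoidal AUC_0→14:
  [0→1]: (0.0+55.2)/2 × 1 = 27.6
  [1→5]: (55.2+83.4)/2 × 4 = 277.2
  [5→8]: (83.4+66.8)/2 × 3 = 225.3
  [8→14]: (66.8+39.2)/2 × 6 = 318.0
  Sum = 848.1 ng/mL·hr

AUC = 848 ng/mL·hr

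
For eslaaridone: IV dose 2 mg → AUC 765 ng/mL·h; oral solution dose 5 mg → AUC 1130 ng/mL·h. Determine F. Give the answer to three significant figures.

F = 0.591

F = (AUC_ev / D_ev) / (AUC_iv / D_iv)
  = (1130/5) / (765/2)
  = 226 / 382.5 = 0.5908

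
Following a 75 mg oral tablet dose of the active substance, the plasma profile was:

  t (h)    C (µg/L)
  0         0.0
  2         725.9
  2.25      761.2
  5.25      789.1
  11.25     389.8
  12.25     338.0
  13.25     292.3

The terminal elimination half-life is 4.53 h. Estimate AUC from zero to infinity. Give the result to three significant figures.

AUC = 9360 µg/L·h

Trapezoidal AUC_0→13.25:
  [0→2]: (0.0+725.9)/2 × 2 = 725.9
  [2→2.25]: (725.9+761.2)/2 × 0.25 = 185.8875
  [2.25→5.25]: (761.2+789.1)/2 × 3 = 2325.45
  [5.25→11.25]: (789.1+389.8)/2 × 6 = 3536.7
  [11.25→12.25]: (389.8+338.0)/2 × 1 = 363.9
  [12.25→13.25]: (338.0+292.3)/2 × 1 = 315.15
  Sum = 7452.9875 µg/L·h
k_e = ln2 / t½ = 0.693147 / 4.53 = 0.1530 h^-1
Extrapolated tail: C_last / k_e = 292.3 / 0.153 = 1910.458
AUC_0→∞ = 7452.9875 + 1910.458 = 9363.4455 µg/L·h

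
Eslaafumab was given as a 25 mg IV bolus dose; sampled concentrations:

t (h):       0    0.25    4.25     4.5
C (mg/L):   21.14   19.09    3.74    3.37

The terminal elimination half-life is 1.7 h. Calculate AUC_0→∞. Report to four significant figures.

AUC = 59.84 mg/L·h

Trapezoidal AUC_0→4.5:
  [0→0.25]: (21.14+19.09)/2 × 0.25 = 5.02875
  [0.25→4.25]: (19.09+3.74)/2 × 4 = 45.66
  [4.25→4.5]: (3.74+3.37)/2 × 0.25 = 0.88875
  Sum = 51.5775 mg/L·h
k_e = ln2 / t½ = 0.693147 / 1.7 = 0.4077 h^-1
Extrapolated tail: C_last / k_e = 3.37 / 0.4077 = 8.266
AUC_0→∞ = 51.5775 + 8.266 = 59.8435 mg/L·h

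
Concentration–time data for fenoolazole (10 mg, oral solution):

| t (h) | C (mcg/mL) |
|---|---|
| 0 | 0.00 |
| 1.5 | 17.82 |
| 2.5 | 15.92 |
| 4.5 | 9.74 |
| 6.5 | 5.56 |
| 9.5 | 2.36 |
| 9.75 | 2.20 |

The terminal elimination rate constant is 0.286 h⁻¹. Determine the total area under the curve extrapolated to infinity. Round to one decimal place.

AUC = 91.3 mcg/mL·h

Trapezoidal AUC_0→9.75:
  [0→1.5]: (0.00+17.82)/2 × 1.5 = 13.365
  [1.5→2.5]: (17.82+15.92)/2 × 1 = 16.87
  [2.5→4.5]: (15.92+9.74)/2 × 2 = 25.66
  [4.5→6.5]: (9.74+5.56)/2 × 2 = 15.3
  [6.5→9.5]: (5.56+2.36)/2 × 3 = 11.88
  [9.5→9.75]: (2.36+2.20)/2 × 0.25 = 0.57
  Sum = 83.645 mcg/mL·h
Extrapolated tail: C_last / k_e = 2.20 / 0.286 = 7.692
AUC_0→∞ = 83.645 + 7.692 = 91.337 mcg/mL·h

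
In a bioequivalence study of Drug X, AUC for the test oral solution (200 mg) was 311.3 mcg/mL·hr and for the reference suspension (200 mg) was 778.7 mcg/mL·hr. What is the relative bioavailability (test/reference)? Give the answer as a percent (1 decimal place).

F_rel = (AUC_test/D_test) / (AUC_ref/D_ref)
      = (311.3/200) / (778.7/200)
      = 1.5565 / 3.8935 = 0.3998 = 39.98%

F_rel = 40.0%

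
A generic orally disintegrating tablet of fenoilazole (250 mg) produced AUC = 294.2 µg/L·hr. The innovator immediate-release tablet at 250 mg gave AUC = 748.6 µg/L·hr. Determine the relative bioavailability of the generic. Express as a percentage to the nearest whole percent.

F_rel = 39%

F_rel = (AUC_test/D_test) / (AUC_ref/D_ref)
      = (294.2/250) / (748.6/250)
      = 1.1768 / 2.9944 = 0.3930 = 39.30%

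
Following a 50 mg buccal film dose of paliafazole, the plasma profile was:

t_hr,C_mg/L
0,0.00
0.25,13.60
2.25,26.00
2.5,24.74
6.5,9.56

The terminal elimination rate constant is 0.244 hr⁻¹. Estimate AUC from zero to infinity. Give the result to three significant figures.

Trapezoidal AUC_0→6.5:
  [0→0.25]: (0.00+13.60)/2 × 0.25 = 1.7
  [0.25→2.25]: (13.60+26.00)/2 × 2 = 39.6
  [2.25→2.5]: (26.00+24.74)/2 × 0.25 = 6.3425
  [2.5→6.5]: (24.74+9.56)/2 × 4 = 68.6
  Sum = 116.2425 mg/L·hr
Extrapolated tail: C_last / k_e = 9.56 / 0.244 = 39.180
AUC_0→∞ = 116.2425 + 39.180 = 155.4225 mg/L·hr

AUC = 155 mg/L·hr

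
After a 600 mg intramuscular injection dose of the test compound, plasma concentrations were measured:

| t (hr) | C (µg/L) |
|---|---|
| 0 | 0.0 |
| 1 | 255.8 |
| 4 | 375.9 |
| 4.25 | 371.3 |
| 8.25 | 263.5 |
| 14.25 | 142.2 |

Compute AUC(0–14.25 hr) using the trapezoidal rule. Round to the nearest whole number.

Trapezoidal AUC_0→14.25:
  [0→1]: (0.0+255.8)/2 × 1 = 127.9
  [1→4]: (255.8+375.9)/2 × 3 = 947.55
  [4→4.25]: (375.9+371.3)/2 × 0.25 = 93.4
  [4.25→8.25]: (371.3+263.5)/2 × 4 = 1269.6
  [8.25→14.25]: (263.5+142.2)/2 × 6 = 1217.1
  Sum = 3655.55 µg/L·hr

AUC = 3656 µg/L·hr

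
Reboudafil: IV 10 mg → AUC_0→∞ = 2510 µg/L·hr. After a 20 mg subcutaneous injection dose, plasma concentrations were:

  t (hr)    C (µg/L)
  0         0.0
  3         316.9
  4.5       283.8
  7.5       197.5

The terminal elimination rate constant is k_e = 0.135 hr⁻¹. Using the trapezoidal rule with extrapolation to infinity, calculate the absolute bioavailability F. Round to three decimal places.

F = 0.620

Trapezoidal AUC_0→7.5 (subcutaneous injection):
  [0→3]: (0.0+316.9)/2 × 3 = 475.35
  [3→4.5]: (316.9+283.8)/2 × 1.5 = 450.525
  [4.5→7.5]: (283.8+197.5)/2 × 3 = 721.95
  Sum = 1647.825 µg/L·hr
Tail: C_last/k_e = 197.5/0.135 = 1462.963
AUC_0→∞ (subcutaneous injection) = 1647.825 + 1462.963 = 3110.788 µg/L·hr
F = (AUC_ev/D_ev)/(AUC_iv/D_iv) = (3110.788/20)/(2510/10) = 155.5394/251 = 0.6197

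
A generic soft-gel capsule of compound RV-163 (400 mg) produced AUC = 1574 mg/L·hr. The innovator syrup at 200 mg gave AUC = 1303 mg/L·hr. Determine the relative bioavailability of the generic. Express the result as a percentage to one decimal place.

F_rel = (AUC_test/D_test) / (AUC_ref/D_ref)
      = (1574/400) / (1303/200)
      = 3.935 / 6.515 = 0.6040 = 60.40%

F_rel = 60.4%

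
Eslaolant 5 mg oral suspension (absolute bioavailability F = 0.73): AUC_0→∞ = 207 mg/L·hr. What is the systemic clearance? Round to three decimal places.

CL = F × Dose / AUC_0→∞
   = 0.73 × 5 / 207 = 0.0176329 L/hr

CL = 0.018 L/hr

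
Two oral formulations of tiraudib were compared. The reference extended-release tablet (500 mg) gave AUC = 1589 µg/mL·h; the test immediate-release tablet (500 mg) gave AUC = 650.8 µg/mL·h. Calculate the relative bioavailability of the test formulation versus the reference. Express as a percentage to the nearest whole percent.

F_rel = (AUC_test/D_test) / (AUC_ref/D_ref)
      = (650.8/500) / (1589/500)
      = 1.3016 / 3.178 = 0.4096 = 40.96%

F_rel = 41%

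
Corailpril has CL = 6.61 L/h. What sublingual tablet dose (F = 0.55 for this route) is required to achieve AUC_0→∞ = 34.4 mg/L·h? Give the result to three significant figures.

Dose = 413 mg

Dose = CL × AUC_0→∞ / F
     = 6.61 × 34.4 / 0.55 = 413.425 mg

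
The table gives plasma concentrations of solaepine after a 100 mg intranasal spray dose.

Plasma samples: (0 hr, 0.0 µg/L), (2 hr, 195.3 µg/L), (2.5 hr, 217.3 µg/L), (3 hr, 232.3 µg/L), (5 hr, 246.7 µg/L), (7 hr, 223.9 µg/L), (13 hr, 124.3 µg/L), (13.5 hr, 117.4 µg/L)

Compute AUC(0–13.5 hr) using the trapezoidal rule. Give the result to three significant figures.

AUC = 2470 µg/L·hr

Trapezoidal AUC_0→13.5:
  [0→2]: (0.0+195.3)/2 × 2 = 195.3
  [2→2.5]: (195.3+217.3)/2 × 0.5 = 103.15
  [2.5→3]: (217.3+232.3)/2 × 0.5 = 112.4
  [3→5]: (232.3+246.7)/2 × 2 = 479.0
  [5→7]: (246.7+223.9)/2 × 2 = 470.6
  [7→13]: (223.9+124.3)/2 × 6 = 1044.6
  [13→13.5]: (124.3+117.4)/2 × 0.5 = 60.425
  Sum = 2465.475 µg/L·hr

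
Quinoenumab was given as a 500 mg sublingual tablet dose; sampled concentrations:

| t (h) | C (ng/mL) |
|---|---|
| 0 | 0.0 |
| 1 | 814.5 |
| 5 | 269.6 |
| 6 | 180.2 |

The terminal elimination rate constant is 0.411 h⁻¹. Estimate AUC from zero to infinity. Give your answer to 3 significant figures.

Trapezoidal AUC_0→6:
  [0→1]: (0.0+814.5)/2 × 1 = 407.25
  [1→5]: (814.5+269.6)/2 × 4 = 2168.2
  [5→6]: (269.6+180.2)/2 × 1 = 224.9
  Sum = 2800.35 ng/mL·h
Extrapolated tail: C_last / k_e = 180.2 / 0.411 = 438.443
AUC_0→∞ = 2800.35 + 438.443 = 3238.793 ng/mL·h

AUC = 3240 ng/mL·h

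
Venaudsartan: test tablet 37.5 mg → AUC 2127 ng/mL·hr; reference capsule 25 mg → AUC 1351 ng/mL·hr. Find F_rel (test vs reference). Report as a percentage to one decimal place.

F_rel = (AUC_test/D_test) / (AUC_ref/D_ref)
      = (2127/37.5) / (1351/25)
      = 56.72 / 54.04 = 1.0496 = 104.96%

F_rel = 105.0%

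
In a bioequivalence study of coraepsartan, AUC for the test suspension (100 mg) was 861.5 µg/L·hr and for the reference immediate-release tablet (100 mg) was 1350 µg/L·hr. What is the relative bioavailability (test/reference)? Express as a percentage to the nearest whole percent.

F_rel = (AUC_test/D_test) / (AUC_ref/D_ref)
      = (861.5/100) / (1350/100)
      = 8.615 / 13.5 = 0.6381 = 63.81%

F_rel = 64%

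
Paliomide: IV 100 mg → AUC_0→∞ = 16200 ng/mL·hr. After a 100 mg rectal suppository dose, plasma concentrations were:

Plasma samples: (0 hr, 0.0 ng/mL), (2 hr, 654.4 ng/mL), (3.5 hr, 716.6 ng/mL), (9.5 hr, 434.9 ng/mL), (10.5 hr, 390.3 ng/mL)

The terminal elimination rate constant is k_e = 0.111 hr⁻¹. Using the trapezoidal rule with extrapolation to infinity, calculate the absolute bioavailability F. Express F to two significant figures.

F = 0.56

Trapezoidal AUC_0→10.5 (rectal suppository):
  [0→2]: (0.0+654.4)/2 × 2 = 654.4
  [2→3.5]: (654.4+716.6)/2 × 1.5 = 1028.25
  [3.5→9.5]: (716.6+434.9)/2 × 6 = 3454.5
  [9.5→10.5]: (434.9+390.3)/2 × 1 = 412.6
  Sum = 5549.75 ng/mL·hr
Tail: C_last/k_e = 390.3/0.111 = 3516.216
AUC_0→∞ (rectal suppository) = 5549.75 + 3516.216 = 9065.966 ng/mL·hr
F = (AUC_ev/D_ev)/(AUC_iv/D_iv) = (9065.966/100)/(16200/100) = 90.65966/162 = 0.5596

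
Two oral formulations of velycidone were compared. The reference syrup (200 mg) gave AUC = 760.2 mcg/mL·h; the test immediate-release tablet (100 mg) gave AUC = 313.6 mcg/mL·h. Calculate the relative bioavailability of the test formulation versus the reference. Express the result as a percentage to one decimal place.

F_rel = 82.5%

F_rel = (AUC_test/D_test) / (AUC_ref/D_ref)
      = (313.6/100) / (760.2/200)
      = 3.136 / 3.801 = 0.8250 = 82.50%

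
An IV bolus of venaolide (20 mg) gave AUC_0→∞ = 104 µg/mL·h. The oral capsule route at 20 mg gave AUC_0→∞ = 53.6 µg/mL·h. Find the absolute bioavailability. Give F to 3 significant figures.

F = 0.515

F = (AUC_ev / D_ev) / (AUC_iv / D_iv)
  = (53.6/20) / (104/20)
  = 2.68 / 5.2 = 0.5154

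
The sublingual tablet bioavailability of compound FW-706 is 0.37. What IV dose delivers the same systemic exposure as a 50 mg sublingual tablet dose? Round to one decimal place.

D_iv = 18.5 mg

Systemic exposure from an extravascular dose = F × D_ev, so the equivalent IV dose is F × D_ev.
D_iv = F × D_ev = 0.37 × 50 = 18.5 mg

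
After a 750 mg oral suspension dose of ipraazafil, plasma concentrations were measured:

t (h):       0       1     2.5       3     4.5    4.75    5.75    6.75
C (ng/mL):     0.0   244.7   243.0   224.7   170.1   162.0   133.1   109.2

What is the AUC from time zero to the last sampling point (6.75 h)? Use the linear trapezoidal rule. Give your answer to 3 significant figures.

AUC = 1210 ng/mL·h

Trapezoidal AUC_0→6.75:
  [0→1]: (0.0+244.7)/2 × 1 = 122.35
  [1→2.5]: (244.7+243.0)/2 × 1.5 = 365.775
  [2.5→3]: (243.0+224.7)/2 × 0.5 = 116.925
  [3→4.5]: (224.7+170.1)/2 × 1.5 = 296.1
  [4.5→4.75]: (170.1+162.0)/2 × 0.25 = 41.5125
  [4.75→5.75]: (162.0+133.1)/2 × 1 = 147.55
  [5.75→6.75]: (133.1+109.2)/2 × 1 = 121.15
  Sum = 1211.3625 ng/mL·h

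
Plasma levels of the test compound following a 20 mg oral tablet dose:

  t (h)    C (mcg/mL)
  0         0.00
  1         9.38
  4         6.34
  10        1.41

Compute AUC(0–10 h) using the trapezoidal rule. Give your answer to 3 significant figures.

Trapezoidal AUC_0→10:
  [0→1]: (0.00+9.38)/2 × 1 = 4.69
  [1→4]: (9.38+6.34)/2 × 3 = 23.58
  [4→10]: (6.34+1.41)/2 × 6 = 23.25
  Sum = 51.52 mcg/mL·h

AUC = 51.5 mcg/mL·h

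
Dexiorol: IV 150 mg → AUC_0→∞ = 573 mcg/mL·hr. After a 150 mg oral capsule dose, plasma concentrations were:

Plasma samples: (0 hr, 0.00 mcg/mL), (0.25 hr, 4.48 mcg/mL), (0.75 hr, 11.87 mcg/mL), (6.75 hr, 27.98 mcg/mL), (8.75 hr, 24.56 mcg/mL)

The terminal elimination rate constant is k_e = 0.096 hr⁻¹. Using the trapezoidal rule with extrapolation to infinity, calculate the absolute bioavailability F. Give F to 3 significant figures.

F = 0.755

Trapezoidal AUC_0→8.75 (oral capsule):
  [0→0.25]: (0.00+4.48)/2 × 0.25 = 0.56
  [0.25→0.75]: (4.48+11.87)/2 × 0.5 = 4.0875
  [0.75→6.75]: (11.87+27.98)/2 × 6 = 119.55
  [6.75→8.75]: (27.98+24.56)/2 × 2 = 52.54
  Sum = 176.7375 mcg/mL·hr
Tail: C_last/k_e = 24.56/0.096 = 255.833
AUC_0→∞ (oral capsule) = 176.7375 + 255.833 = 432.5705 mcg/mL·hr
F = (AUC_ev/D_ev)/(AUC_iv/D_iv) = (432.5705/150)/(573/150) = 2.8838/3.82 = 0.7549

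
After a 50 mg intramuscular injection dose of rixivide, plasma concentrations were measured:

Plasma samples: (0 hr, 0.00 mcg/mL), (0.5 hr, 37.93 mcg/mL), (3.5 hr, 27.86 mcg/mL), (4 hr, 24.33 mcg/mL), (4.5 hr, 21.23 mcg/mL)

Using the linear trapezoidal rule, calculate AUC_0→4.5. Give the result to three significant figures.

AUC = 133 mcg/mL·hr

Trapezoidal AUC_0→4.5:
  [0→0.5]: (0.00+37.93)/2 × 0.5 = 9.4825
  [0.5→3.5]: (37.93+27.86)/2 × 3 = 98.685
  [3.5→4]: (27.86+24.33)/2 × 0.5 = 13.0475
  [4→4.5]: (24.33+21.23)/2 × 0.5 = 11.39
  Sum = 132.605 mcg/mL·hr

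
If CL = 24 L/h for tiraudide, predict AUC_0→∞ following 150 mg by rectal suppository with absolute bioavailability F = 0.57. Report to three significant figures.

AUC_0→∞ = F × Dose / CL
        = 0.57 × 150 / 24 = 3.5625 mg/L·h

AUC = 3.56 mg/L·h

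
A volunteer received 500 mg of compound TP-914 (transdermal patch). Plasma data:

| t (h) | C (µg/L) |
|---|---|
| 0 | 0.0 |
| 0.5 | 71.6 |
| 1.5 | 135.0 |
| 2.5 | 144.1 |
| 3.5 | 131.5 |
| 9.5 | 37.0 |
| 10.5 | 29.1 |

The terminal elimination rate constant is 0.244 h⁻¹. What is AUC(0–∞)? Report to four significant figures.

Trapezoidal AUC_0→10.5:
  [0→0.5]: (0.0+71.6)/2 × 0.5 = 17.9
  [0.5→1.5]: (71.6+135.0)/2 × 1 = 103.3
  [1.5→2.5]: (135.0+144.1)/2 × 1 = 139.55
  [2.5→3.5]: (144.1+131.5)/2 × 1 = 137.8
  [3.5→9.5]: (131.5+37.0)/2 × 6 = 505.5
  [9.5→10.5]: (37.0+29.1)/2 × 1 = 33.05
  Sum = 937.1 µg/L·h
Extrapolated tail: C_last / k_e = 29.1 / 0.244 = 119.262
AUC_0→∞ = 937.1 + 119.262 = 1056.362 µg/L·h

AUC = 1056 µg/L·h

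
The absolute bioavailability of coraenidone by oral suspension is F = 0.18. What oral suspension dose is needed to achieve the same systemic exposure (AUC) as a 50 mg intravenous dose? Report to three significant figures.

D_oral = 278 mg

For equal systemic exposure: F × D_ev = D_iv
D_ev = D_iv / F = 50 / 0.18 = 277.778 mg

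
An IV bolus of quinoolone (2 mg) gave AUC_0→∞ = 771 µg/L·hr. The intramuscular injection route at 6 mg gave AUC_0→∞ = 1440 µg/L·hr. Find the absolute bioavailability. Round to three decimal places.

F = 0.623

F = (AUC_ev / D_ev) / (AUC_iv / D_iv)
  = (1440/6) / (771/2)
  = 240 / 385.5 = 0.6226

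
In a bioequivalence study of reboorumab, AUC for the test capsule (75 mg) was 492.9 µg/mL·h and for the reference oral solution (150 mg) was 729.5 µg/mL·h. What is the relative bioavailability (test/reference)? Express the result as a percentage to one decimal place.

F_rel = 135.1%

F_rel = (AUC_test/D_test) / (AUC_ref/D_ref)
      = (492.9/75) / (729.5/150)
      = 6.572 / 4.86333 = 1.3513 = 135.13%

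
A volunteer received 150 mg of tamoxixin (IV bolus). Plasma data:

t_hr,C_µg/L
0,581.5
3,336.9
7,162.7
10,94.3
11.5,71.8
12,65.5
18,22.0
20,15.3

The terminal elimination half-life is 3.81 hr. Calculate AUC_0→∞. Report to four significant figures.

AUC = 3305 µg/L·hr

Trapezoidal AUC_0→20:
  [0→3]: (581.5+336.9)/2 × 3 = 1377.6
  [3→7]: (336.9+162.7)/2 × 4 = 999.2
  [7→10]: (162.7+94.3)/2 × 3 = 385.5
  [10→11.5]: (94.3+71.8)/2 × 1.5 = 124.575
  [11.5→12]: (71.8+65.5)/2 × 0.5 = 34.325
  [12→18]: (65.5+22.0)/2 × 6 = 262.5
  [18→20]: (22.0+15.3)/2 × 2 = 37.3
  Sum = 3221.0 µg/L·hr
k_e = ln2 / t½ = 0.693147 / 3.81 = 0.1819 hr^-1
Extrapolated tail: C_last / k_e = 15.3 / 0.1819 = 84.112
AUC_0→∞ = 3221.0 + 84.112 = 3305.112 µg/L·hr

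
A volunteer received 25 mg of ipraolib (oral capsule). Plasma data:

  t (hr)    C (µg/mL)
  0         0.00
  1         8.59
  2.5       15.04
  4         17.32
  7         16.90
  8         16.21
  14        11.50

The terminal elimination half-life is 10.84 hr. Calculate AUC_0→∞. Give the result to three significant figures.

AUC = 377 µg/mL·hr

Trapezoidal AUC_0→14:
  [0→1]: (0.00+8.59)/2 × 1 = 4.295
  [1→2.5]: (8.59+15.04)/2 × 1.5 = 17.7225
  [2.5→4]: (15.04+17.32)/2 × 1.5 = 24.27
  [4→7]: (17.32+16.90)/2 × 3 = 51.33
  [7→8]: (16.90+16.21)/2 × 1 = 16.555
  [8→14]: (16.21+11.50)/2 × 6 = 83.13
  Sum = 197.3025 µg/mL·hr
k_e = ln2 / t½ = 0.693147 / 10.84 = 0.0639 hr^-1
Extrapolated tail: C_last / k_e = 11.50 / 0.0639 = 179.969
AUC_0→∞ = 197.3025 + 179.969 = 377.2715 µg/mL·hr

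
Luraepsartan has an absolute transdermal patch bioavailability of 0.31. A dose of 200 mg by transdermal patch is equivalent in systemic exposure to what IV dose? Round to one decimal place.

D_iv = 62.0 mg

Systemic exposure from an extravascular dose = F × D_ev, so the equivalent IV dose is F × D_ev.
D_iv = F × D_ev = 0.31 × 200 = 62 mg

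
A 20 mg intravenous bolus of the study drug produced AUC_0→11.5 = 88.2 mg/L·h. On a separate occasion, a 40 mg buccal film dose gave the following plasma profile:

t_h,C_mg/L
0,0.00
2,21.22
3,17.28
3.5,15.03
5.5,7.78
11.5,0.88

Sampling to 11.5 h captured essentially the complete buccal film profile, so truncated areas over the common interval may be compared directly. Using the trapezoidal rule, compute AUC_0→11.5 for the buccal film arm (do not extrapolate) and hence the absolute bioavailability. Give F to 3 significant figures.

F = 0.552

Trapezoidal AUC_0→11.5 (buccal film):
  [0→2]: (0.00+21.22)/2 × 2 = 21.22
  [2→3]: (21.22+17.28)/2 × 1 = 19.25
  [3→3.5]: (17.28+15.03)/2 × 0.5 = 8.0775
  [3.5→5.5]: (15.03+7.78)/2 × 2 = 22.81
  [5.5→11.5]: (7.78+0.88)/2 × 6 = 25.98
  Sum = 97.3375 mg/L·h
F = (AUC_ev/D_ev)/(AUC_iv/D_iv) = (97.3375/40)/(88.2/20) = 2.4334375/4.41 = 0.5518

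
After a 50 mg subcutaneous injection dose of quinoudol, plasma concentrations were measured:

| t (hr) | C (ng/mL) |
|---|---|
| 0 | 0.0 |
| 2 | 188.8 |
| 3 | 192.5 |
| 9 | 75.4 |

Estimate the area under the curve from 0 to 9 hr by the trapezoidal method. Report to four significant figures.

AUC = 1183 ng/mL·hr

Trapezoidal AUC_0→9:
  [0→2]: (0.0+188.8)/2 × 2 = 188.8
  [2→3]: (188.8+192.5)/2 × 1 = 190.65
  [3→9]: (192.5+75.4)/2 × 6 = 803.7
  Sum = 1183.15 ng/mL·hr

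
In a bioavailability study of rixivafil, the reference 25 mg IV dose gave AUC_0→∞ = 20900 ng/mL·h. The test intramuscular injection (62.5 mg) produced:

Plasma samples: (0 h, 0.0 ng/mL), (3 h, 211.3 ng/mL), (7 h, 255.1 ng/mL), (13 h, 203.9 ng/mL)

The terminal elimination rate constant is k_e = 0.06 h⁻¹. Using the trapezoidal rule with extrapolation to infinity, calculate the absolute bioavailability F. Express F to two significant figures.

F = 0.12

Trapezoidal AUC_0→13 (intramuscular injection):
  [0→3]: (0.0+211.3)/2 × 3 = 316.95
  [3→7]: (211.3+255.1)/2 × 4 = 932.8
  [7→13]: (255.1+203.9)/2 × 6 = 1377.0
  Sum = 2626.75 ng/mL·h
Tail: C_last/k_e = 203.9/0.06 = 3398.333
AUC_0→∞ (intramuscular injection) = 2626.75 + 3398.333 = 6025.083 ng/mL·h
F = (AUC_ev/D_ev)/(AUC_iv/D_iv) = (6025.083/62.5)/(20900/25) = 96.401328/836 = 0.1153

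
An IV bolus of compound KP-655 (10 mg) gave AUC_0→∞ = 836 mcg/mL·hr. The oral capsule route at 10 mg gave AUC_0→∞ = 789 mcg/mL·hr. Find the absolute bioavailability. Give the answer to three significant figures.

F = 0.944

F = (AUC_ev / D_ev) / (AUC_iv / D_iv)
  = (789/10) / (836/10)
  = 78.9 / 83.6 = 0.9438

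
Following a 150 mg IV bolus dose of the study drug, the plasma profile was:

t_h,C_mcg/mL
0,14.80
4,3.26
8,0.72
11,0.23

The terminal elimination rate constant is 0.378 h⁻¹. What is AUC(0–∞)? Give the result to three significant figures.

AUC = 46.1 mcg/mL·h

Trapezoidal AUC_0→11:
  [0→4]: (14.80+3.26)/2 × 4 = 36.12
  [4→8]: (3.26+0.72)/2 × 4 = 7.96
  [8→11]: (0.72+0.23)/2 × 3 = 1.425
  Sum = 45.505 mcg/mL·h
Extrapolated tail: C_last / k_e = 0.23 / 0.378 = 0.608
AUC_0→∞ = 45.505 + 0.608 = 46.113 mcg/mL·h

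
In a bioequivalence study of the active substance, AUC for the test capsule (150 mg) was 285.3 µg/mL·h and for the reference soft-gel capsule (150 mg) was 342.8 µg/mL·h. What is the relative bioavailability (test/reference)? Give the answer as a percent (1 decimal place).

F_rel = 83.2%

F_rel = (AUC_test/D_test) / (AUC_ref/D_ref)
      = (285.3/150) / (342.8/150)
      = 1.902 / 2.28533 = 0.8323 = 83.23%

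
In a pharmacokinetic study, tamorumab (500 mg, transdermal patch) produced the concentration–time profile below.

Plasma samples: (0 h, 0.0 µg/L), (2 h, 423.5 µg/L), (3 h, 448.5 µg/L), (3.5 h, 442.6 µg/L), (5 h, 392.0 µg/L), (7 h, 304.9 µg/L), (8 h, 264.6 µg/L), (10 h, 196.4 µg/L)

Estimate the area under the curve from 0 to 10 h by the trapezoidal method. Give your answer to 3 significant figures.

AUC = 3150 µg/L·h

Trapezoidal AUC_0→10:
  [0→2]: (0.0+423.5)/2 × 2 = 423.5
  [2→3]: (423.5+448.5)/2 × 1 = 436.0
  [3→3.5]: (448.5+442.6)/2 × 0.5 = 222.775
  [3.5→5]: (442.6+392.0)/2 × 1.5 = 625.95
  [5→7]: (392.0+304.9)/2 × 2 = 696.9
  [7→8]: (304.9+264.6)/2 × 1 = 284.75
  [8→10]: (264.6+196.4)/2 × 2 = 461.0
  Sum = 3150.875 µg/L·h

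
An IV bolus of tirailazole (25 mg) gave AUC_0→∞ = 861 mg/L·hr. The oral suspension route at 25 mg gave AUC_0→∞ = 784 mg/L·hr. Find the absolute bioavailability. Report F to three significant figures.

F = (AUC_ev / D_ev) / (AUC_iv / D_iv)
  = (784/25) / (861/25)
  = 31.36 / 34.44 = 0.9106

F = 0.911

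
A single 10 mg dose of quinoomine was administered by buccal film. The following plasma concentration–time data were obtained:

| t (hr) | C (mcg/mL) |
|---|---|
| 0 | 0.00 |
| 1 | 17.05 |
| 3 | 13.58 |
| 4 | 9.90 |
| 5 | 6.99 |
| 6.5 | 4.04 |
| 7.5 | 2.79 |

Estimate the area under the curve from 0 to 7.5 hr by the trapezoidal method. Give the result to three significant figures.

AUC = 71.0 mcg/mL·hr

Trapezoidal AUC_0→7.5:
  [0→1]: (0.00+17.05)/2 × 1 = 8.525
  [1→3]: (17.05+13.58)/2 × 2 = 30.63
  [3→4]: (13.58+9.90)/2 × 1 = 11.74
  [4→5]: (9.90+6.99)/2 × 1 = 8.445
  [5→6.5]: (6.99+4.04)/2 × 1.5 = 8.2725
  [6.5→7.5]: (4.04+2.79)/2 × 1 = 3.415
  Sum = 71.0275 mcg/mL·hr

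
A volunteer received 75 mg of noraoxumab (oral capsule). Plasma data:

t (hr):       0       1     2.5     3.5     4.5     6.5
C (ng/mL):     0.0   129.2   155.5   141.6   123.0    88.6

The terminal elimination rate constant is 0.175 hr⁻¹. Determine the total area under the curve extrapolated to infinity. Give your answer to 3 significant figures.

Trapezoidal AUC_0→6.5:
  [0→1]: (0.0+129.2)/2 × 1 = 64.6
  [1→2.5]: (129.2+155.5)/2 × 1.5 = 213.525
  [2.5→3.5]: (155.5+141.6)/2 × 1 = 148.55
  [3.5→4.5]: (141.6+123.0)/2 × 1 = 132.3
  [4.5→6.5]: (123.0+88.6)/2 × 2 = 211.6
  Sum = 770.575 ng/mL·hr
Extrapolated tail: C_last / k_e = 88.6 / 0.175 = 506.286
AUC_0→∞ = 770.575 + 506.286 = 1276.861 ng/mL·hr

AUC = 1280 ng/mL·hr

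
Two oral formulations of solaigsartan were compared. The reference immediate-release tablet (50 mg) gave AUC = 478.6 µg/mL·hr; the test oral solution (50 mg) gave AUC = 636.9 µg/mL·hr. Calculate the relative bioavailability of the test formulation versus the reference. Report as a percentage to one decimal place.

F_rel = 133.1%

F_rel = (AUC_test/D_test) / (AUC_ref/D_ref)
      = (636.9/50) / (478.6/50)
      = 12.738 / 9.572 = 1.3308 = 133.08%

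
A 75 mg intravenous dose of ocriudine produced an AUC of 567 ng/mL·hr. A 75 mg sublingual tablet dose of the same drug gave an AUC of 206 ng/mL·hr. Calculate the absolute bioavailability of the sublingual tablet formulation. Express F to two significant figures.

F = 0.36

F = (AUC_ev / D_ev) / (AUC_iv / D_iv)
  = (206/75) / (567/75)
  = 2.74667 / 7.56 = 0.3633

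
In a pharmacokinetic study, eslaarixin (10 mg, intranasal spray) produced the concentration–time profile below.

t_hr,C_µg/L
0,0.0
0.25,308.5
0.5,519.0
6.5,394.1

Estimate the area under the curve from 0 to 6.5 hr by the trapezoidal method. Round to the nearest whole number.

Trapezoidal AUC_0→6.5:
  [0→0.25]: (0.0+308.5)/2 × 0.25 = 38.5625
  [0.25→0.5]: (308.5+519.0)/2 × 0.25 = 103.4375
  [0.5→6.5]: (519.0+394.1)/2 × 6 = 2739.3
  Sum = 2881.3 µg/L·hr

AUC = 2881 µg/L·hr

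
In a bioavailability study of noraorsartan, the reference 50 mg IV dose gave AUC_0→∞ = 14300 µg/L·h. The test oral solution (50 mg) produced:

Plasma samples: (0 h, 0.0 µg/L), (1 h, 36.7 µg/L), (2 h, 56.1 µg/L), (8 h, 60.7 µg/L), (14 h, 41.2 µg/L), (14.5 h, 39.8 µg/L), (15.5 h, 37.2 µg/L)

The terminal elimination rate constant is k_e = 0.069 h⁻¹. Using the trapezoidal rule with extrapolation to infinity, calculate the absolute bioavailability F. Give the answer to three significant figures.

Trapezoidal AUC_0→15.5 (oral solution):
  [0→1]: (0.0+36.7)/2 × 1 = 18.35
  [1→2]: (36.7+56.1)/2 × 1 = 46.4
  [2→8]: (56.1+60.7)/2 × 6 = 350.4
  [8→14]: (60.7+41.2)/2 × 6 = 305.7
  [14→14.5]: (41.2+39.8)/2 × 0.5 = 20.25
  [14.5→15.5]: (39.8+37.2)/2 × 1 = 38.5
  Sum = 779.6 µg/L·h
Tail: C_last/k_e = 37.2/0.069 = 539.130
AUC_0→∞ (oral solution) = 779.6 + 539.130 = 1318.73 µg/L·h
F = (AUC_ev/D_ev)/(AUC_iv/D_iv) = (1318.73/50)/(14300/50) = 26.3746/286 = 0.0922

F = 0.0922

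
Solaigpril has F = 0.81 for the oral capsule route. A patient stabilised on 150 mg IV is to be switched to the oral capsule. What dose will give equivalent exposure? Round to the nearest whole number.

For equal systemic exposure: F × D_ev = D_iv
D_ev = D_iv / F = 150 / 0.81 = 185.185 mg

D_oral = 185 mg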